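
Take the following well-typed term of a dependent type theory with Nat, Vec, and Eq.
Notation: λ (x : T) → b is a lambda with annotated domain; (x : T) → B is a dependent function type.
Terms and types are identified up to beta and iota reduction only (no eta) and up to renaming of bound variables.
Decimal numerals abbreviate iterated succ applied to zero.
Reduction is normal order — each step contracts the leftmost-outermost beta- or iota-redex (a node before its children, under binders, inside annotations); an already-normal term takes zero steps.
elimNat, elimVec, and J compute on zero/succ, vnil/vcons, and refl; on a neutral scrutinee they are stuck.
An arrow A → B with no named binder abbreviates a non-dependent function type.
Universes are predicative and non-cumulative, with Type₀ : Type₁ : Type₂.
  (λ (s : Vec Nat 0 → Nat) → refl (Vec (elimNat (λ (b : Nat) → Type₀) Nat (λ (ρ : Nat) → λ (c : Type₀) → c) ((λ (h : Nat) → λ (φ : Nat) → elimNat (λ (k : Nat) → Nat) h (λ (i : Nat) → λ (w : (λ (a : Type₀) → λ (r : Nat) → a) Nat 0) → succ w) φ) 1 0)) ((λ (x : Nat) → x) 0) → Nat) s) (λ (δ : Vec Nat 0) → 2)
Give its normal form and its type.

resulting normal form:
  refl (Vec Nat 0 → Nat) (λ (s : Vec Nat 0) → 2)
inferred type:
  Eq (Vec Nat 0 → Nat) (λ (s : Vec Nat 0) → 2) (λ (b : Vec Nat 0) → 2)
observation: contracting a beta-redex first, the term normalizes in 9 steps.


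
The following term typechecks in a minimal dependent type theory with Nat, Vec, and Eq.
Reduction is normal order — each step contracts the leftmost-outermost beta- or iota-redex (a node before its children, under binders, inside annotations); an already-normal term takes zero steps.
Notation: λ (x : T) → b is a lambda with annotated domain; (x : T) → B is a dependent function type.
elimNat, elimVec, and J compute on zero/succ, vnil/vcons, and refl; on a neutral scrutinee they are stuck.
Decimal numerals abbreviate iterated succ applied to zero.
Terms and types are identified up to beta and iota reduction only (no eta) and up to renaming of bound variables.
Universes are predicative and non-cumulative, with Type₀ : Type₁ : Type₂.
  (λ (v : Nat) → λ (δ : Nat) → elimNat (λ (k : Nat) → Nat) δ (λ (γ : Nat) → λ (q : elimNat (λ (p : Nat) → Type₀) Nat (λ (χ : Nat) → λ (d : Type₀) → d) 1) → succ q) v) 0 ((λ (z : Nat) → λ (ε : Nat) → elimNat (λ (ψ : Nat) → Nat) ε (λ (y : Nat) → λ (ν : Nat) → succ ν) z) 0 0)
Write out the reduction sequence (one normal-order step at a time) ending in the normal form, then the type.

normal-order reduction sequence:
  (λ (v : Nat) → λ (δ : Nat) → elimNat (λ (k : Nat) → Nat) δ (λ (γ : Nat) → λ (q : elimNat (λ (p : Nat) → Type₀) Nat (λ (χ : Nat) → λ (d : Type₀) → d) 1) → succ q) v) 0 ((λ (z : Nat) → λ (ε : Nat) → elimNat (λ (ψ : Nat) → Nat) ε (λ (y : Nat) → λ (ν : Nat) → succ ν) z) 0 0)
  ~> (λ (v : Nat) → elimNat (λ (δ : Nat) → Nat) v (λ (k : Nat) → λ (γ : elimNat (λ (q : Nat) → Type₀) Nat (λ (p : Nat) → λ (χ : Type₀) → χ) 1) → succ γ) 0) ((λ (d : Nat) → λ (z : Nat) → elimNat (λ (ε : Nat) → Nat) z (λ (ψ : Nat) → λ (y : Nat) → succ y) d) 0 0)
  ~> elimNat (λ (v : Nat) → Nat) ((λ (δ : Nat) → λ (k : Nat) → elimNat (λ (γ : Nat) → Nat) k (λ (q : Nat) → λ (p : Nat) → succ p) δ) 0 0) (λ (χ : Nat) → λ (d : elimNat (λ (z : Nat) → Type₀) Nat (λ (ε : Nat) → λ (ψ : Type₀) → ψ) 1) → succ d) 0
  ~> (λ (v : Nat) → λ (δ : Nat) → elimNat (λ (k : Nat) → Nat) δ (λ (γ : Nat) → λ (q : Nat) → succ q) v) 0 0
  ~> (λ (v : Nat) → elimNat (λ (δ : Nat) → Nat) v (λ (k : Nat) → λ (γ : Nat) → succ γ) 0) 0
  ~> elimNat (λ (v : Nat) → Nat) 0 (λ (δ : Nat) → λ (k : Nat) → succ k) 0
  ~> 0
the term's type:
  Nat


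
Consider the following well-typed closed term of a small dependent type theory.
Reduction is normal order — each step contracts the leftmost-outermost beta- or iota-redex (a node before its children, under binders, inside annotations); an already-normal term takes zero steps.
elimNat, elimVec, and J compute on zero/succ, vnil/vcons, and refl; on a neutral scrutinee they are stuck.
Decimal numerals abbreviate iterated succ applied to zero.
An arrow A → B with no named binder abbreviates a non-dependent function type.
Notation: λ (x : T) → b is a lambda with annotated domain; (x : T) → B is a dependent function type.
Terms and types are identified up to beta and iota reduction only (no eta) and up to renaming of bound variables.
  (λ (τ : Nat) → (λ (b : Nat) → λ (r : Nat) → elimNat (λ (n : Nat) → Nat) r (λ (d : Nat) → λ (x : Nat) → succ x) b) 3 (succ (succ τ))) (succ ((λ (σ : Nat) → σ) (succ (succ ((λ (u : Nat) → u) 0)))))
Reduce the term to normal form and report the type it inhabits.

resulting normal form:
  8
inferred type:
  Nat


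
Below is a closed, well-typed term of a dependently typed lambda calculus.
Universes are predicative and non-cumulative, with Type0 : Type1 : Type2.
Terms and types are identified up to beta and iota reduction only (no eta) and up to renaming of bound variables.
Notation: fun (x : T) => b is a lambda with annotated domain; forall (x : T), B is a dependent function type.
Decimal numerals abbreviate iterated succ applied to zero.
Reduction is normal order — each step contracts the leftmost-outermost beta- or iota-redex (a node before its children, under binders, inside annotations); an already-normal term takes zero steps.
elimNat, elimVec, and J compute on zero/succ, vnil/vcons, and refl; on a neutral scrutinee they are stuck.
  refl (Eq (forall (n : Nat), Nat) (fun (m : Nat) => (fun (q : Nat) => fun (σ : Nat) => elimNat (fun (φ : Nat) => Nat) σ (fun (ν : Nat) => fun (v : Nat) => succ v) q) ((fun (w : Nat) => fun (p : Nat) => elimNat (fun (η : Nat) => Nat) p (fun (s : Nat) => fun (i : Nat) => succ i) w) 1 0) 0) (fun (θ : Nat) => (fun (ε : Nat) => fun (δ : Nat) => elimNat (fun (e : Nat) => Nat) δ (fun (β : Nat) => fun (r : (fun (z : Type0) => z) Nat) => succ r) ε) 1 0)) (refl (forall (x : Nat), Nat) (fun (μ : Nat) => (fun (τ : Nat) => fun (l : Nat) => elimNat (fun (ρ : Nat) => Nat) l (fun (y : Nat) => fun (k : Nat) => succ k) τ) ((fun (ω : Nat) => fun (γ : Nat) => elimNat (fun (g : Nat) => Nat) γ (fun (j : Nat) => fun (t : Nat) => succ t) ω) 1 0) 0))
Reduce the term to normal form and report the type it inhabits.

normal form:
  refl (Eq (forall (n : Nat), Nat) (fun (m : Nat) => 1) (fun (q : Nat) => 1)) (refl (forall (σ : Nat), Nat) (fun (φ : Nat) => 1))
the term's type:
  Eq (Eq (forall (n : Nat), Nat) (fun (m : Nat) => 1) (fun (q : Nat) => 1)) (refl (forall (σ : Nat), Nat) (fun (φ : Nat) => 1)) (refl (forall (ν : Nat), Nat) (fun (v : Nat) => 1))
observation: reduction starts at a beta-redex, and 30 normal-order steps reach the normal form.


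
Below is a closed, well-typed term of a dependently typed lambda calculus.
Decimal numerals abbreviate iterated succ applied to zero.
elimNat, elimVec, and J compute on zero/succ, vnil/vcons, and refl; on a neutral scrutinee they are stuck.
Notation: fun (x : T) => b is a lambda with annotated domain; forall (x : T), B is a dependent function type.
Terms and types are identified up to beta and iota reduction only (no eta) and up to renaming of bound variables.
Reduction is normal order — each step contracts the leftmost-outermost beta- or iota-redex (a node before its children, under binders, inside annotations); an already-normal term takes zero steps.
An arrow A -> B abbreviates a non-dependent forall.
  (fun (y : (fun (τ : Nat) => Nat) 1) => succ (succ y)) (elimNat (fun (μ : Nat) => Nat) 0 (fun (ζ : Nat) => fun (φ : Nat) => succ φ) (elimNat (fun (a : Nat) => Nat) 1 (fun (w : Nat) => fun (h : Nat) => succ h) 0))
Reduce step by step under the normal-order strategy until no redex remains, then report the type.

normal-order reduction sequence:
  (fun (y : (fun (τ : Nat) => Nat) 1) => succ (succ y)) (elimNat (fun (μ : Nat) => Nat) 0 (fun (ζ : Nat) => fun (φ : Nat) => succ φ) (elimNat (fun (a : Nat) => Nat) 1 (fun (w : Nat) => fun (h : Nat) => succ h) 0))
  ~> succ (succ (elimNat (fun (y : Nat) => Nat) 0 (fun (τ : Nat) => fun (μ : Nat) => succ μ) (elimNat (fun (ζ : Nat) => Nat) 1 (fun (φ : Nat) => fun (a : Nat) => succ a) 0)))
  ~> succ (succ (elimNat (fun (y : Nat) => Nat) 0 (fun (τ : Nat) => fun (μ : Nat) => succ μ) 1))
  ~> succ (succ ((fun (y : Nat) => fun (τ : Nat) => succ τ) 0 (elimNat (fun (μ : Nat) => Nat) 0 (fun (ζ : Nat) => fun (φ : Nat) => succ φ) 0)))
  ~> succ (succ ((fun (y : Nat) => succ y) (elimNat (fun (τ : Nat) => Nat) 0 (fun (μ : Nat) => fun (ζ : Nat) => succ ζ) 0)))
  ~> succ (succ (succ (elimNat (fun (y : Nat) => Nat) 0 (fun (τ : Nat) => fun (μ : Nat) => succ μ) 0)))
  ~> 3
the term's type:
  Nat


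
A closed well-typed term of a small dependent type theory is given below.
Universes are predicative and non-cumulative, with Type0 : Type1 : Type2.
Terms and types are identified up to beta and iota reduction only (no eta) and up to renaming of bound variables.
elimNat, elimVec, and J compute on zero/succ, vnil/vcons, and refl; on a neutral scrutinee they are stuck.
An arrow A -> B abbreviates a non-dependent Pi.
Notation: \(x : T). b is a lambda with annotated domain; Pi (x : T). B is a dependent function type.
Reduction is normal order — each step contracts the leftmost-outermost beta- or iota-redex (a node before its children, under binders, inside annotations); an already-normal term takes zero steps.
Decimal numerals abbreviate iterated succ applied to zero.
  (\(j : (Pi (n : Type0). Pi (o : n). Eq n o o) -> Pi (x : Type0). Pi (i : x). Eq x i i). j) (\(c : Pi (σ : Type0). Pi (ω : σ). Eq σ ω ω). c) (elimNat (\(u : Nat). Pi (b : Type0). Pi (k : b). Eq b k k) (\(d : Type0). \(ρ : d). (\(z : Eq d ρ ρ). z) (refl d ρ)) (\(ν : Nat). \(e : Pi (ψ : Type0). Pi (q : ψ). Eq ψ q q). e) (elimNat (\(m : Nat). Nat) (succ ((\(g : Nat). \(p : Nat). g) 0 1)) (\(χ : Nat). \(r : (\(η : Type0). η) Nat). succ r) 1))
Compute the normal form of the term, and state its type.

reduced normal form:
  \(j : Type0). \(n : j). refl j n
inferred type:
  Pi (j : Type0). Pi (n : j). Eq j n n


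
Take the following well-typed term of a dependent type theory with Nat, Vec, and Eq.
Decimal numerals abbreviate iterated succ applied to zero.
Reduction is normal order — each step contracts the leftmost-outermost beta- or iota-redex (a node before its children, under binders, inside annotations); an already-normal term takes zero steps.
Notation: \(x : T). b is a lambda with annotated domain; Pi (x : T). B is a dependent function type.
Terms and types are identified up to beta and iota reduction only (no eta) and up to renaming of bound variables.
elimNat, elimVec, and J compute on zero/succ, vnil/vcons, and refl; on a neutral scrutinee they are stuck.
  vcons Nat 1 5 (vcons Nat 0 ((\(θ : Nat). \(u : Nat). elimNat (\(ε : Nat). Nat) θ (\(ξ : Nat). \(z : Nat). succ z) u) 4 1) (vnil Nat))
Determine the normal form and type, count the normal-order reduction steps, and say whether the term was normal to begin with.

normal form:
  vcons Nat 1 5 (vcons Nat 0 5 (vnil Nat))
the term's type:
  Vec Nat 2
normal-order step count: 6
started in normal form: no
first contracted redex: a beta-redex


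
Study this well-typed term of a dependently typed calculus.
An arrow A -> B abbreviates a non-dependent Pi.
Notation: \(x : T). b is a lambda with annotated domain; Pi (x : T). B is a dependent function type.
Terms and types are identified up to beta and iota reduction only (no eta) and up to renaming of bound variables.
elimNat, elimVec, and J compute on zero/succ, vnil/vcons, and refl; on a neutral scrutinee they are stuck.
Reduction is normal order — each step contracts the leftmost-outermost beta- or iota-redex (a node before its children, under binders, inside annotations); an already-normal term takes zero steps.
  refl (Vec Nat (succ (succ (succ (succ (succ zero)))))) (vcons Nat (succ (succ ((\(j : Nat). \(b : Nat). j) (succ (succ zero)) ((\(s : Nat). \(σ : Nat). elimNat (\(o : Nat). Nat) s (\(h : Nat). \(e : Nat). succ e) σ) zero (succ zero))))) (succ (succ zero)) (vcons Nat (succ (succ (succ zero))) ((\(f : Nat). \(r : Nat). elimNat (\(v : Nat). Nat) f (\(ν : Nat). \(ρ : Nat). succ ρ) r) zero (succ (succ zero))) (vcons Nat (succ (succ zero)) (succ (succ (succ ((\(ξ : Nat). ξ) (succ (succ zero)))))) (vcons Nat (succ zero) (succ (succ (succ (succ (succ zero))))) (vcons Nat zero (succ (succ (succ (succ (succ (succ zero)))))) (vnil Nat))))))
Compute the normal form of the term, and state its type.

normal form:
  refl (Vec Nat (succ (succ (succ (succ (succ zero)))))) (vcons Nat (succ (succ (succ (succ zero)))) (succ (succ zero)) (vcons Nat (succ (succ (succ zero))) (succ (succ zero)) (vcons Nat (succ (succ zero)) (succ (succ (succ (succ (succ zero))))) (vcons Nat (succ zero) (succ (succ (succ (succ (succ zero))))) (vcons Nat zero (succ (succ (succ (succ (succ (succ zero)))))) (vnil Nat))))))
the term's type:
  Eq (Vec Nat (succ (succ (succ (succ (succ zero)))))) (vcons Nat (succ (succ (succ (succ zero)))) (succ (succ zero)) (vcons Nat (succ (succ (succ zero))) (succ (succ zero)) (vcons Nat (succ (succ zero)) (succ (succ (succ (succ (succ zero))))) (vcons Nat (succ zero) (succ (succ (succ (succ (succ zero))))) (vcons Nat zero (succ (succ (succ (succ (succ (succ zero)))))) (vnil Nat)))))) (vcons Nat (succ (succ (succ (succ zero)))) (succ (succ zero)) (vcons Nat (succ (succ (succ zero))) (succ (succ zero)) (vcons Nat (succ (succ zero)) (succ (succ (succ (succ (succ zero))))) (vcons Nat (succ zero) (succ (succ (succ (succ (succ zero))))) (vcons Nat zero (succ (succ (succ (succ (succ (succ zero)))))) (vnil Nat))))))
observation: 12 normal-order steps normalize the term, beginning with a beta-redex.


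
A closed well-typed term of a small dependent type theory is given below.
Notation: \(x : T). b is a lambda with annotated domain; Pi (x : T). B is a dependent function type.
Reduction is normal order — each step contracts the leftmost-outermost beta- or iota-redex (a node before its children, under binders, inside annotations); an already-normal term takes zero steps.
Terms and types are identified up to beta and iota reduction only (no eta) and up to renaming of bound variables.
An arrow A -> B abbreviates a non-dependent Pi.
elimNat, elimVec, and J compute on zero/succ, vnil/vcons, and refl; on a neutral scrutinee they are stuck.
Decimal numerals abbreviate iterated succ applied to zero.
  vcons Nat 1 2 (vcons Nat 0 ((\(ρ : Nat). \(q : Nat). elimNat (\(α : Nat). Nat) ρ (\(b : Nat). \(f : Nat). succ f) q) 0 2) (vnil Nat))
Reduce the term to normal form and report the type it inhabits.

normal form:
  vcons Nat 1 2 (vcons Nat 0 2 (vnil Nat))
inferred type:
  Vec Nat 2
observation: reduction starts at a beta-redex, and 9 normal-order steps reach the normal form.


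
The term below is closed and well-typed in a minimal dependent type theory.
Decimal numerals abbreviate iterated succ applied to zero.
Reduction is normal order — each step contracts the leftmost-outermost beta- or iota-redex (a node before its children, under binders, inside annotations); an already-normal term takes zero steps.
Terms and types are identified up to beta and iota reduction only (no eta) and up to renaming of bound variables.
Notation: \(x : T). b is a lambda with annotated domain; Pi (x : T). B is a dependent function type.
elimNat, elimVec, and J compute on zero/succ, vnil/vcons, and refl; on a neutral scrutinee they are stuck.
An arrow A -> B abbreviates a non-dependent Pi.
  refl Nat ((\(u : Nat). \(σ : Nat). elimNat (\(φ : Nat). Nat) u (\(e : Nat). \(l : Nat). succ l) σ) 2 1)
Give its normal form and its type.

normal form:
  refl Nat 3
type:
  Eq Nat 3 3


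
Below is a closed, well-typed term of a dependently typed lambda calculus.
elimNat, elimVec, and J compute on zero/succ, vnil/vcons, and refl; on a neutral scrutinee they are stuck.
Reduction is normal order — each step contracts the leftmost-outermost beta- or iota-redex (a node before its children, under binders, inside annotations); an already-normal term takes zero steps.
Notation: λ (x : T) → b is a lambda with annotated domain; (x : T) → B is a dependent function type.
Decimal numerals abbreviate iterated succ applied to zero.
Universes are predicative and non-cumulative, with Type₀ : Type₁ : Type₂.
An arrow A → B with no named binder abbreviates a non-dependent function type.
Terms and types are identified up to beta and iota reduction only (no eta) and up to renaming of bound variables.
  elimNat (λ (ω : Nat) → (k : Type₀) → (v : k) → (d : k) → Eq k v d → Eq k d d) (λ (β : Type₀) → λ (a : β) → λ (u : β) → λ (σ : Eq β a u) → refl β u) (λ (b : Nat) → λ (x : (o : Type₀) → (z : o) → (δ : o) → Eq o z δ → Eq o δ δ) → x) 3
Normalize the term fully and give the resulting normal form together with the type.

normal form:
  λ (ω : Type₀) → λ (k : ω) → λ (v : ω) → λ (d : Eq ω k v) → refl ω v
inferred type:
  (ω : Type₀) → (k : ω) → (v : ω) → Eq ω k v → Eq ω v v
observation: the leftmost-outermost redex is an elimNat iota-redex, and normalization takes 10 steps.


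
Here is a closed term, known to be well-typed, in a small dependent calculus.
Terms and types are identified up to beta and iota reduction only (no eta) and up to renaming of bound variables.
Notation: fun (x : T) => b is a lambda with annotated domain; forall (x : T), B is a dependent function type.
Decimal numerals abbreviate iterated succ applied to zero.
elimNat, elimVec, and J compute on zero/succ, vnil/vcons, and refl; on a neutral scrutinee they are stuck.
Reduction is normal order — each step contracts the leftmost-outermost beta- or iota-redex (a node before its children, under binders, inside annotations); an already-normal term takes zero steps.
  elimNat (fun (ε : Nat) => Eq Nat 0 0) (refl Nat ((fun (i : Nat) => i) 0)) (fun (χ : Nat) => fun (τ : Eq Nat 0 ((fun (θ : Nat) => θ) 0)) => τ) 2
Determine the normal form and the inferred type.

reduced normal form:
  refl Nat 0
inferred type:
  Eq Nat 0 0
observation: the first redex contracted is an elimNat iota-redex; the normal form is reached in 8 normal-order steps.


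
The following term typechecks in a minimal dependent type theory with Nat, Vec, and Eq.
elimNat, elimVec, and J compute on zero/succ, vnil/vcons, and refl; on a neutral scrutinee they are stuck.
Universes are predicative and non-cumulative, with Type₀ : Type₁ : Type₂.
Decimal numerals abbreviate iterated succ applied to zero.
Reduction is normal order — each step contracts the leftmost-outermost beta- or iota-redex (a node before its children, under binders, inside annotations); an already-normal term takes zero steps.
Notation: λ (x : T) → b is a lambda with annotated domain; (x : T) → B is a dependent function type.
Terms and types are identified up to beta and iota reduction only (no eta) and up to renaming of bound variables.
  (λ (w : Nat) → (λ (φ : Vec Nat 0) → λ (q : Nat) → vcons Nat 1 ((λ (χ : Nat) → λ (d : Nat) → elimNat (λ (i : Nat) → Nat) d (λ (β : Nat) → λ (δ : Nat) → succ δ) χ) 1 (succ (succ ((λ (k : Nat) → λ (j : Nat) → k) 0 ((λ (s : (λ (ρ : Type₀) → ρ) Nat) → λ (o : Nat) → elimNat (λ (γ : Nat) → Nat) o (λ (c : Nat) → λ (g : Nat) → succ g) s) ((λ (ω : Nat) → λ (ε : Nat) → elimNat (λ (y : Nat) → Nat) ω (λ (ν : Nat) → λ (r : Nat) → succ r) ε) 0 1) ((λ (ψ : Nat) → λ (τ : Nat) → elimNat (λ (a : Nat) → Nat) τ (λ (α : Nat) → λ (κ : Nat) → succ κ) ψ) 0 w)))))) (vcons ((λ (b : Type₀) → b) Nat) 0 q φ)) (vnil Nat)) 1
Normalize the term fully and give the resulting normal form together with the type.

reduced normal form:
  λ (w : Nat) → vcons Nat 1 3 (vcons Nat 0 w (vnil Nat))
the term's type:
  (w : Nat) → Vec Nat 2
observation: 11 normal-order steps separate the term from its normal form.


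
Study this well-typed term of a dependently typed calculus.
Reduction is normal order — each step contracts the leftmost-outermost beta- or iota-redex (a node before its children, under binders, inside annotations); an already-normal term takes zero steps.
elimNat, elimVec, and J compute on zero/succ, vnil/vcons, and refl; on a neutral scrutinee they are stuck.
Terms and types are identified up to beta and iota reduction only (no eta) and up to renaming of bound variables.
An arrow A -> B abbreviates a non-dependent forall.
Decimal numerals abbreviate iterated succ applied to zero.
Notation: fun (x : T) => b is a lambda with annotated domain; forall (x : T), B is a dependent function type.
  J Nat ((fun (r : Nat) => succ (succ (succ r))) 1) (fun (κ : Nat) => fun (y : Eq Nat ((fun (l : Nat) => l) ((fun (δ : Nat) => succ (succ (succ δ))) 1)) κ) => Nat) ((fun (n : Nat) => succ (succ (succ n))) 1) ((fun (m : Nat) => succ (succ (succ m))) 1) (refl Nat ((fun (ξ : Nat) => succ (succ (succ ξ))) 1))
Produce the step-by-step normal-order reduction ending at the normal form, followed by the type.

reduction (normal order):
  J Nat ((fun (r : Nat) => succ (succ (succ r))) 1) (fun (κ : Nat) => fun (y : Eq Nat ((fun (l : Nat) => l) ((fun (δ : Nat) => succ (succ (succ δ))) 1)) κ) => Nat) ((fun (n : Nat) => succ (succ (succ n))) 1) ((fun (m : Nat) => succ (succ (succ m))) 1) (refl Nat ((fun (ξ : Nat) => succ (succ (succ ξ))) 1))
  ~> (fun (r : Nat) => succ (succ (succ r))) 1
  ~> 4
the term's type:
  Nat


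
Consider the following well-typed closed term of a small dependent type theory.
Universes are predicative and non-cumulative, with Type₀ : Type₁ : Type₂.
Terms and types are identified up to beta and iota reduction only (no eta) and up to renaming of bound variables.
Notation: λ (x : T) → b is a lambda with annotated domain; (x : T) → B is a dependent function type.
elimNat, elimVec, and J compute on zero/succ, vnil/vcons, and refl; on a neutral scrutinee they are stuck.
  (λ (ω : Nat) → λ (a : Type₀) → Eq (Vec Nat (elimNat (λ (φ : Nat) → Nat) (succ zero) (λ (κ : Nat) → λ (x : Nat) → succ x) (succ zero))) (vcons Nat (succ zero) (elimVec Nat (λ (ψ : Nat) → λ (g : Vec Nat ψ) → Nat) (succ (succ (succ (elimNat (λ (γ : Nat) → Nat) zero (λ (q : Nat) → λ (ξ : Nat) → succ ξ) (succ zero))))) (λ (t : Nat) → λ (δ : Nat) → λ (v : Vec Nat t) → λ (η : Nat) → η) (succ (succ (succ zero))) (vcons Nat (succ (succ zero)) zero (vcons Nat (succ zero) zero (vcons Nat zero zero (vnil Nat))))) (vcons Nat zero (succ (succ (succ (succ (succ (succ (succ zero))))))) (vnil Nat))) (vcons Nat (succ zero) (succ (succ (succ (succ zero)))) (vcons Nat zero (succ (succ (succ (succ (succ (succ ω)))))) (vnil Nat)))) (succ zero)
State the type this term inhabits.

the term's type:
  (ω : Type₀) → Type₀


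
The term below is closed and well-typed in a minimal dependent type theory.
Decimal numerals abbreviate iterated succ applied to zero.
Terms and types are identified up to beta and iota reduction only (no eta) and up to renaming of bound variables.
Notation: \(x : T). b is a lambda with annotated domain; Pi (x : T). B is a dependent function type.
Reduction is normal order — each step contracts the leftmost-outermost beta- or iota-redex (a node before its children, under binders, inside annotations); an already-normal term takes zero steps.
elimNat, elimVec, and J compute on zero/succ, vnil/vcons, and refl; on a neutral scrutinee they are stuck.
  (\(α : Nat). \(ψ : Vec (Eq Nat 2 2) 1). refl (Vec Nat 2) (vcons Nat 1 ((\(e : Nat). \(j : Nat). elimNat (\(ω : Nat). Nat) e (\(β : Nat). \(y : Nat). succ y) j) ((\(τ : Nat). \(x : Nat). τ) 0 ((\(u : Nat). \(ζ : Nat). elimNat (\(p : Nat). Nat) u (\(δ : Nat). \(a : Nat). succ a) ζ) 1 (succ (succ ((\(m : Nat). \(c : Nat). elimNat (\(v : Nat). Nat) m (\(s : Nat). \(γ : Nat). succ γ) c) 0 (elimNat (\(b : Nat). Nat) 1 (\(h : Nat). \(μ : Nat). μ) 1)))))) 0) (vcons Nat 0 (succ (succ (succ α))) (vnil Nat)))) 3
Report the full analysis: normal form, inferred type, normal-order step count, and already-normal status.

reduced normal form:
  \(α : Vec (Eq Nat 2 2) 1). refl (Vec Nat 2) (vcons Nat 1 0 (vcons Nat 0 6 (vnil Nat)))
the term's type:
  Pi (α : Vec (Eq Nat 2 2) 1). Eq (Vec Nat 2) (vcons Nat 1 0 (vcons Nat 0 6 (vnil Nat))) (vcons Nat 1 0 (vcons Nat 0 6 (vnil Nat)))
normal-order step count: 6
started in normal form: no
first contracted redex: a beta-redex


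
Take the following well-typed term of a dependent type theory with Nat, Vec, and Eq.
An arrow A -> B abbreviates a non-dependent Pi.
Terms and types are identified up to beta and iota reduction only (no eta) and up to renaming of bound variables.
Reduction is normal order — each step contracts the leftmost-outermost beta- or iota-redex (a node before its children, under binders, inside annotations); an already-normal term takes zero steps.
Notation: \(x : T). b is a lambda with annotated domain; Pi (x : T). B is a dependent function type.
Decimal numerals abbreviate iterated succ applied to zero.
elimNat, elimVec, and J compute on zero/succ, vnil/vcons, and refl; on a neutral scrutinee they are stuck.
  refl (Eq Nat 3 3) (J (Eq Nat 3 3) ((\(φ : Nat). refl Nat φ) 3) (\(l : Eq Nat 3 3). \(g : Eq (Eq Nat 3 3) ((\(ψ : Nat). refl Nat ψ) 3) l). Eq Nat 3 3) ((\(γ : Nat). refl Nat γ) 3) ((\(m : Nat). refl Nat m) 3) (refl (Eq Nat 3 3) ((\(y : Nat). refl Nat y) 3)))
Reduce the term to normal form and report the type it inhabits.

normal form:
  refl (Eq Nat 3 3) (refl Nat 3)
inferred type:
  Eq (Eq Nat 3 3) (refl Nat 3) (refl Nat 3)
observation: the term reaches its normal form after 2 normal-order steps.


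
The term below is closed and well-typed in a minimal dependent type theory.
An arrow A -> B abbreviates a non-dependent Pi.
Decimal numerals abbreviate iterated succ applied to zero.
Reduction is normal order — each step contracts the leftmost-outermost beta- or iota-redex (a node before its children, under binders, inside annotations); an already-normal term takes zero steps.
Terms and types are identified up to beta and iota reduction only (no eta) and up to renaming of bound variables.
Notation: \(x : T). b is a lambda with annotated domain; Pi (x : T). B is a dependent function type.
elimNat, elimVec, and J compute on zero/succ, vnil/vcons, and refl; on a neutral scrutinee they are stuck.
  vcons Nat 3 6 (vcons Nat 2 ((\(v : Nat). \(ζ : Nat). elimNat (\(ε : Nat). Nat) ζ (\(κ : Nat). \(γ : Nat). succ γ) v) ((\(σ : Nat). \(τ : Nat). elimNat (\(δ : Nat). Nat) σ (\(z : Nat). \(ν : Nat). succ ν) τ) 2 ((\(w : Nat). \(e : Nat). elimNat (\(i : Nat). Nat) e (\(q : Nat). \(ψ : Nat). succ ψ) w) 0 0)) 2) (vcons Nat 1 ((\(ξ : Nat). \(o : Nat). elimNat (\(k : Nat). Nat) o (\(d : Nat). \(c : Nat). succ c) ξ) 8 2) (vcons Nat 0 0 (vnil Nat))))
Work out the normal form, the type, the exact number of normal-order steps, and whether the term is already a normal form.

resulting normal form:
  vcons Nat 3 6 (vcons Nat 2 4 (vcons Nat 1 10 (vcons Nat 0 0 (vnil Nat))))
the term's type:
  Vec Nat 4
reduction steps (normal order): 42
already normal: no
first redex: a beta-redex


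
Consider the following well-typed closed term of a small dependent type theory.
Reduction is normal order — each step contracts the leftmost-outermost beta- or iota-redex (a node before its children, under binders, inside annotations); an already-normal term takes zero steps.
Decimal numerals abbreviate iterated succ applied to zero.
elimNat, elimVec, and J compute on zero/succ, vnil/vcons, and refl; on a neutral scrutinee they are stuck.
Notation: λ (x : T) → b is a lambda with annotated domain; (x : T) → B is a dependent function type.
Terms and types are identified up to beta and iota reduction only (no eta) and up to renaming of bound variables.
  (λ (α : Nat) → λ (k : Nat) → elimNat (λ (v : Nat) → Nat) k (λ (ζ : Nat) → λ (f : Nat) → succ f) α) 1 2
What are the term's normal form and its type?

reduced normal form:
  3
the term's type:
  Nat


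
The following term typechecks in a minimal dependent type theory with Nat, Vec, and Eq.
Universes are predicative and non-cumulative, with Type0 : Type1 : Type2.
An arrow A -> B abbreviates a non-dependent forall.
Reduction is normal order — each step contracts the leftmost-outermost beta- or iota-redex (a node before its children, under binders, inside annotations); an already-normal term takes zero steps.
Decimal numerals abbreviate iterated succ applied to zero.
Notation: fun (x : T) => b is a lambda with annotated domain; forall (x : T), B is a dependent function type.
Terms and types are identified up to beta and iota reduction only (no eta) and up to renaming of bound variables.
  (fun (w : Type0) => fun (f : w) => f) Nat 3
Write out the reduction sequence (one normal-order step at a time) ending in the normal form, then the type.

normal-order reduction sequence:
  (fun (w : Type0) => fun (f : w) => f) Nat 3
  ~> (fun (w : Nat) => w) 3
  ~> 3
inferred type:
  Nat


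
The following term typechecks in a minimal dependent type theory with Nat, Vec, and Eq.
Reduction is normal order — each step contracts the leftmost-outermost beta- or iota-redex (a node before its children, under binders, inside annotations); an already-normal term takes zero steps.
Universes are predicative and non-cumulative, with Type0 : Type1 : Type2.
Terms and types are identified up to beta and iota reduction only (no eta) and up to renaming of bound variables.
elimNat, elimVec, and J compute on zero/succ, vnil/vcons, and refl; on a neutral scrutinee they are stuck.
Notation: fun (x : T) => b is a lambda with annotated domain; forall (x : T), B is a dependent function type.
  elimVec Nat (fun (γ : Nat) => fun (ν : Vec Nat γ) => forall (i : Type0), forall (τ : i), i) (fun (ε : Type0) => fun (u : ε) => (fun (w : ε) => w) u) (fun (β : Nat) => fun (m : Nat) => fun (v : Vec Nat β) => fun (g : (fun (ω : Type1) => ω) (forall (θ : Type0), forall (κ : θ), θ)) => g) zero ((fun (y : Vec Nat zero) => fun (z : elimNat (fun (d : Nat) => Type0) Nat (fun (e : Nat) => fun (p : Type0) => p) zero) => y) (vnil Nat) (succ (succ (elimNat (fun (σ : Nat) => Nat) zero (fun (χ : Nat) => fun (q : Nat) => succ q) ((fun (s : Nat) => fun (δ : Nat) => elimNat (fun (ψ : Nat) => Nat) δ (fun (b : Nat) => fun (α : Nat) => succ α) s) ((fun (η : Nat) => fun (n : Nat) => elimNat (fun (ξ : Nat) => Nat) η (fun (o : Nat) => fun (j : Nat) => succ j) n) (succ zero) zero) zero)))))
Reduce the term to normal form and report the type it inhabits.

reduced normal form:
  fun (γ : Type0) => fun (ν : γ) => ν
type:
  forall (γ : Type0), forall (ν : γ), γ
observation: the first redex contracted is a beta-redex; the normal form is reached in 5 normal-order steps.


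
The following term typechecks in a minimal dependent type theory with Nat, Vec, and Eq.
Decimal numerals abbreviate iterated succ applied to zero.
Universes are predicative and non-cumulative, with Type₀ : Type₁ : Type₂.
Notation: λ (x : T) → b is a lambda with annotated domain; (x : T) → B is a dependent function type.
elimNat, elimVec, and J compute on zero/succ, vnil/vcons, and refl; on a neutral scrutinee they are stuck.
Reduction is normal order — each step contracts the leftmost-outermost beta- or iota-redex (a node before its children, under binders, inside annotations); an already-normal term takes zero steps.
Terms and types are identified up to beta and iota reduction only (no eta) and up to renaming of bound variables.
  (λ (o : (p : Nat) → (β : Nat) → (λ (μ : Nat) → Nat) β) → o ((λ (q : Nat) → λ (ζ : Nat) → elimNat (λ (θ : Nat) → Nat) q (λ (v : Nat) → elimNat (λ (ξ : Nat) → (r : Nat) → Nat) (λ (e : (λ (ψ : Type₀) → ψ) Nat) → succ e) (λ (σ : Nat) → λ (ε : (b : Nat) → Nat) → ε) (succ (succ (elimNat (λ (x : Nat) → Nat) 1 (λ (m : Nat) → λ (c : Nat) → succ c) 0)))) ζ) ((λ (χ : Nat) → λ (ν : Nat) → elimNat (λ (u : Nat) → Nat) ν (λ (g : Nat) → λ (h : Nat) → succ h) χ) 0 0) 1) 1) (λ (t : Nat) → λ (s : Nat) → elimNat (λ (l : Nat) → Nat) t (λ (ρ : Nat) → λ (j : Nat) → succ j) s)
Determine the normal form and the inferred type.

normal form:
  2
inferred type:
  Nat
observation: 28 normal-order steps normalize the term, beginning with a beta-redex.


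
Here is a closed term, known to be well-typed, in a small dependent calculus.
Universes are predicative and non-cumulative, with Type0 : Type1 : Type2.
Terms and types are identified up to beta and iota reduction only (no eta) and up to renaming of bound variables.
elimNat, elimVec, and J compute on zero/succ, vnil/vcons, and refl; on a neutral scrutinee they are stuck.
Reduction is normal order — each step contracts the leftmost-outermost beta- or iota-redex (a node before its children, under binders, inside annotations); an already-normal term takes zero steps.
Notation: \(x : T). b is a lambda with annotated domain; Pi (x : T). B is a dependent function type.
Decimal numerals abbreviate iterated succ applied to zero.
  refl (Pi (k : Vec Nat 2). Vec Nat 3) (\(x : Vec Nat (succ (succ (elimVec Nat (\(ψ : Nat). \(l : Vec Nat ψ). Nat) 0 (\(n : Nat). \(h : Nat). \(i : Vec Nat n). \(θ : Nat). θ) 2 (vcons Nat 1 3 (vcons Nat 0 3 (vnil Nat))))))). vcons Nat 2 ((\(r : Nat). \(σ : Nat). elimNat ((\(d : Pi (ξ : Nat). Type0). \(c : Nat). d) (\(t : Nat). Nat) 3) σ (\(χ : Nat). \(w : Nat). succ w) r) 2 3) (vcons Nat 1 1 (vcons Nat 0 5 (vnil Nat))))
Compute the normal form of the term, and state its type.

normal form:
  refl (Pi (k : Vec Nat 2). Vec Nat 3) (\(x : Vec Nat 2). vcons Nat 2 5 (vcons Nat 1 1 (vcons Nat 0 5 (vnil Nat))))
inferred type:
  Eq (Pi (k : Vec Nat 2). Vec Nat 3) (\(x : Vec Nat 2). vcons Nat 2 5 (vcons Nat 1 1 (vcons Nat 0 5 (vnil Nat)))) (\(ψ : Vec Nat 2). vcons Nat 2 5 (vcons Nat 1 1 (vcons Nat 0 5 (vnil Nat))))
observation: contracting an elimVec iota-redex first, the term normalizes in 20 steps.


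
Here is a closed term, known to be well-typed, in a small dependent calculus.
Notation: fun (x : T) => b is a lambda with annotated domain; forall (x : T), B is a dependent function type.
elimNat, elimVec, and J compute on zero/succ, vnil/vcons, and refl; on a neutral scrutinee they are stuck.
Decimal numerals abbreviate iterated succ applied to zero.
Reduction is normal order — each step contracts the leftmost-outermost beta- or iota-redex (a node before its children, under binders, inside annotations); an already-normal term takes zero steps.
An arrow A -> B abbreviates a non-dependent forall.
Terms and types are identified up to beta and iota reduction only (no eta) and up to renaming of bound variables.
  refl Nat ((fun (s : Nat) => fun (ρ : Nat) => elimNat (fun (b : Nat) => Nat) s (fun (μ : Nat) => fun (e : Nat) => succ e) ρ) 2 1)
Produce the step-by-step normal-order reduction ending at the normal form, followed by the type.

normal-order reduction sequence:
  refl Nat ((fun (s : Nat) => fun (ρ : Nat) => elimNat (fun (b : Nat) => Nat) s (fun (μ : Nat) => fun (e : Nat) => succ e) ρ) 2 1)
  ~> refl Nat ((fun (s : Nat) => elimNat (fun (ρ : Nat) => Nat) 2 (fun (b : Nat) => fun (μ : Nat) => succ μ) s) 1)
  ~> refl Nat (elimNat (fun (s : Nat) => Nat) 2 (fun (ρ : Nat) => fun (b : Nat) => succ b) 1)
  ~> refl Nat ((fun (s : Nat) => fun (ρ : Nat) => succ ρ) 0 (elimNat (fun (b : Nat) => Nat) 2 (fun (μ : Nat) => fun (e : Nat) => succ e) 0))
  ~> refl Nat ((fun (s : Nat) => succ s) (elimNat (fun (ρ : Nat) => Nat) 2 (fun (b : Nat) => fun (μ : Nat) => succ μ) 0))
  ~> refl Nat (succ (elimNat (fun (s : Nat) => Nat) 2 (fun (ρ : Nat) => fun (b : Nat) => succ b) 0))
  ~> refl Nat 3
the term's type:
  Eq Nat 3 3


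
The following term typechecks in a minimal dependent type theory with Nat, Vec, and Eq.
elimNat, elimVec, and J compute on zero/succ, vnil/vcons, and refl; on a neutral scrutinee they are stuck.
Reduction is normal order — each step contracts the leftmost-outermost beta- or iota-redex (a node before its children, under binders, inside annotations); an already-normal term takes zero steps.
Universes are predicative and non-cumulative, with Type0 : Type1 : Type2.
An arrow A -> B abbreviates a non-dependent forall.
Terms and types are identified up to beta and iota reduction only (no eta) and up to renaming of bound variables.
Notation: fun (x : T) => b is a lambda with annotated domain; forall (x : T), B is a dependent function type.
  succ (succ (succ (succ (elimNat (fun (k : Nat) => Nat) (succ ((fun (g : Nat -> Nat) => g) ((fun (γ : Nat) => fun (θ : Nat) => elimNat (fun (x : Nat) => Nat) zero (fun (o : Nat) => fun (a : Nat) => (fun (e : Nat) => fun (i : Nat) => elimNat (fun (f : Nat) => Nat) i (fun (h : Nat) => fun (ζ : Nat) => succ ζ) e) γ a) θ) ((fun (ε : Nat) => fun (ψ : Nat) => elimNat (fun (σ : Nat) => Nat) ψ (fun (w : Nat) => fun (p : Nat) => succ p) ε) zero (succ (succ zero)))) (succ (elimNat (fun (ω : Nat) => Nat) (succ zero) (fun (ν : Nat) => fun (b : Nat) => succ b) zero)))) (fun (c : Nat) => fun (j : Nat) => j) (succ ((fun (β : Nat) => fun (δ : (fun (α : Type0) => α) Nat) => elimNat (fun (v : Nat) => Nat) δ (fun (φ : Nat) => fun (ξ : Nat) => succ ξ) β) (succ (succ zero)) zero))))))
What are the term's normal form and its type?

normal form:
  succ (succ (succ (succ (succ (succ (succ (succ (succ zero))))))))
type:
  Nat
observation: reduction starts at an elimNat iota-redex, and 54 normal-order steps reach the normal form.


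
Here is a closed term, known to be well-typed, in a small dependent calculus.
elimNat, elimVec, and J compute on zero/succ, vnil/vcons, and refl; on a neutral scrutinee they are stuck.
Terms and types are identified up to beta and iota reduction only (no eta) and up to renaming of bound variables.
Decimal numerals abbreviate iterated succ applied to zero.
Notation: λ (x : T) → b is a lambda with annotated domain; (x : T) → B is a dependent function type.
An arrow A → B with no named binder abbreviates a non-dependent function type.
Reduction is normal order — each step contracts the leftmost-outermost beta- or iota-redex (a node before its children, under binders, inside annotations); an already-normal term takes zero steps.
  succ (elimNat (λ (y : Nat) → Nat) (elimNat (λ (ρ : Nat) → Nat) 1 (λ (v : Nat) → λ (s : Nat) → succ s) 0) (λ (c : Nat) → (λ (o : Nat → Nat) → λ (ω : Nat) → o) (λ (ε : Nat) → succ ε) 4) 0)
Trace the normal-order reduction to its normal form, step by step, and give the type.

normal-order reduction sequence:
  succ (elimNat (λ (y : Nat) → Nat) (elimNat (λ (ρ : Nat) → Nat) 1 (λ (v : Nat) → λ (s : Nat) → succ s) 0) (λ (c : Nat) → (λ (o : Nat → Nat) → λ (ω : Nat) → o) (λ (ε : Nat) → succ ε) 4) 0)
  ~> succ (elimNat (λ (y : Nat) → Nat) 1 (λ (ρ : Nat) → λ (v : Nat) → succ v) 0)
  ~> 2
the term's type:
  Nat


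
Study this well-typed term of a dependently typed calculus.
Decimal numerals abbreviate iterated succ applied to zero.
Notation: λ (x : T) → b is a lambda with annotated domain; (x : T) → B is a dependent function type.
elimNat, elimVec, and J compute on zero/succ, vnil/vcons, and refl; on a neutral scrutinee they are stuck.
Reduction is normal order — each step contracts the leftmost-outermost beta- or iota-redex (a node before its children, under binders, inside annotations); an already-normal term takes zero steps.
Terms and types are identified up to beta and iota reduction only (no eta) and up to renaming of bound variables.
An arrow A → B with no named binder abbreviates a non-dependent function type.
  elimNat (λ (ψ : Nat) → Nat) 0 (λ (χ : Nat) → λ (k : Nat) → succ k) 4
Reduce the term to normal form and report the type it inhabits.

normal form:
  4
type:
  Nat


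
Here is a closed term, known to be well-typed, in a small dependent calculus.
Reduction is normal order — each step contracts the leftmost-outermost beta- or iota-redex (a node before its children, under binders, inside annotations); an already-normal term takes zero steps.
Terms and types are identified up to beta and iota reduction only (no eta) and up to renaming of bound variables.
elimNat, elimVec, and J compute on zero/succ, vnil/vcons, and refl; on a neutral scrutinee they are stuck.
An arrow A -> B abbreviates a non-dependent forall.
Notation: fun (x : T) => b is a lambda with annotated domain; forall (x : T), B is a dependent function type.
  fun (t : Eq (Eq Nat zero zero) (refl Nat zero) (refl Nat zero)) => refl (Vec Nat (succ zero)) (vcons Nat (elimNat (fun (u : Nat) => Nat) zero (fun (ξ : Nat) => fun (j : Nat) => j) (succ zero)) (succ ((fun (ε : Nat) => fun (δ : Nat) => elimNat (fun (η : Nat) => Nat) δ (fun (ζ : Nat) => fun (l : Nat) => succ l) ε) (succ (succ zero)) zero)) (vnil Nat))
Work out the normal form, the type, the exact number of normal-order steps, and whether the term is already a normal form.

reduced normal form:
  fun (t : Eq (Eq Nat zero zero) (refl Nat zero) (refl Nat zero)) => refl (Vec Nat (succ zero)) (vcons Nat zero (succ (succ (succ zero))) (vnil Nat))
the term's type:
  Eq (Eq Nat zero zero) (refl Nat zero) (refl Nat zero) -> Eq (Vec Nat (succ zero)) (vcons Nat zero (succ (succ (succ zero))) (vnil Nat)) (vcons Nat zero (succ (succ (succ zero))) (vnil Nat))
reduction steps (normal order): 13
already normal: no
first contracted redex: an elimNat iota-redex
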